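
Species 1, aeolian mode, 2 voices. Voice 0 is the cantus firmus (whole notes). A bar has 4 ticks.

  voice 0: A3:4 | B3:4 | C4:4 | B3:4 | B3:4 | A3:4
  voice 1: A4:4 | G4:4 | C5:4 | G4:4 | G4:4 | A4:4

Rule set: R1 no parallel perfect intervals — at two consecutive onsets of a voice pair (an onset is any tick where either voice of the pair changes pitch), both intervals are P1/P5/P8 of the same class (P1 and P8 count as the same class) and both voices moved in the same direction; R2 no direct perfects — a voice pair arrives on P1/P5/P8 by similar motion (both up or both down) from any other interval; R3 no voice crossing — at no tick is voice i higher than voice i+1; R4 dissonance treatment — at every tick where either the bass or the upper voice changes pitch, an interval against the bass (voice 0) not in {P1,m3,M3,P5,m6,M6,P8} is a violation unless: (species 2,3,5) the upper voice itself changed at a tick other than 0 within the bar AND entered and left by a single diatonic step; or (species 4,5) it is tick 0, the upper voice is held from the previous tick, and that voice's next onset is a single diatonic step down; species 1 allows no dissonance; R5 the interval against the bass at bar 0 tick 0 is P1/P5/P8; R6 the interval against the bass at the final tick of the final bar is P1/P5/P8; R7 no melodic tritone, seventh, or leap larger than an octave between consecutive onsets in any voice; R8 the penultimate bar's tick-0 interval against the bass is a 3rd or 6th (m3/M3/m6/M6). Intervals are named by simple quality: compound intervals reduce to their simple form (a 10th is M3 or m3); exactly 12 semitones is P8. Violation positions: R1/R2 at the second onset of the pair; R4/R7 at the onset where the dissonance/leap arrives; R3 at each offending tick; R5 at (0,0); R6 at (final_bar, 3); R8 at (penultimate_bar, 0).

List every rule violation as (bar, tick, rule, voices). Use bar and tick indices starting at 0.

bar 0: v0=A3 v1=A4 downbeat P8
bar 1: v0=B3 v1=G4 downbeat m6
bar 2: v0=C4 v1=C5 downbeat P8
bar 3: v0=B3 v1=G4 downbeat m6
bar 4: v0=B3 v1=G4 downbeat m6
bar 5: v0=A3 v1=A4 downbeat P8
  -> R2 @ bar 2 tick 0 v(0, 1): B3/G4 m6 -> C4/C5 P8 similar

(2, 0, R2, (0, 1))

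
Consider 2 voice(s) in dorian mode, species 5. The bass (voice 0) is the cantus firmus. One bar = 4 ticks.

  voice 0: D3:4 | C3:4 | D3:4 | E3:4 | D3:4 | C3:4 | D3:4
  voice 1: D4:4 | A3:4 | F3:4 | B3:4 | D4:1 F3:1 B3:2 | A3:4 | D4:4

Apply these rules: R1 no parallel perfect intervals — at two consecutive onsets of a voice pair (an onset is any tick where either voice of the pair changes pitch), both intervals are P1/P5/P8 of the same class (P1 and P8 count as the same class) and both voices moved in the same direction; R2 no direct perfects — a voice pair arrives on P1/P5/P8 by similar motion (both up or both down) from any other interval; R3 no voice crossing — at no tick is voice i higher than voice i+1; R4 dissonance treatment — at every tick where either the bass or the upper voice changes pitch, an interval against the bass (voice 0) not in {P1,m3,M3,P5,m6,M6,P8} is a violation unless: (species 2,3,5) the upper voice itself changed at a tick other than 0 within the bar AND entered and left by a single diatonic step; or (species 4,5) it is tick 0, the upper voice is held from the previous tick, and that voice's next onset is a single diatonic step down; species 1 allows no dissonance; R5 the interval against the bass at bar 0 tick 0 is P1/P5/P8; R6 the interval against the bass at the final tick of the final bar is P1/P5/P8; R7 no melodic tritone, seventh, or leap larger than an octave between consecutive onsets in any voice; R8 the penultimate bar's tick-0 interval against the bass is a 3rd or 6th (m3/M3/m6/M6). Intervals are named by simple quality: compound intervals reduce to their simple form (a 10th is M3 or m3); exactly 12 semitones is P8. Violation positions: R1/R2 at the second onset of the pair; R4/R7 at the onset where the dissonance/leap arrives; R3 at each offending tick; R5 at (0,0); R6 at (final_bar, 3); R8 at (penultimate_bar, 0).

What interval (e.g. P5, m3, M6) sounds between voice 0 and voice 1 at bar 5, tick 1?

voice 0=C3 voice 1=A3 -> M6

M6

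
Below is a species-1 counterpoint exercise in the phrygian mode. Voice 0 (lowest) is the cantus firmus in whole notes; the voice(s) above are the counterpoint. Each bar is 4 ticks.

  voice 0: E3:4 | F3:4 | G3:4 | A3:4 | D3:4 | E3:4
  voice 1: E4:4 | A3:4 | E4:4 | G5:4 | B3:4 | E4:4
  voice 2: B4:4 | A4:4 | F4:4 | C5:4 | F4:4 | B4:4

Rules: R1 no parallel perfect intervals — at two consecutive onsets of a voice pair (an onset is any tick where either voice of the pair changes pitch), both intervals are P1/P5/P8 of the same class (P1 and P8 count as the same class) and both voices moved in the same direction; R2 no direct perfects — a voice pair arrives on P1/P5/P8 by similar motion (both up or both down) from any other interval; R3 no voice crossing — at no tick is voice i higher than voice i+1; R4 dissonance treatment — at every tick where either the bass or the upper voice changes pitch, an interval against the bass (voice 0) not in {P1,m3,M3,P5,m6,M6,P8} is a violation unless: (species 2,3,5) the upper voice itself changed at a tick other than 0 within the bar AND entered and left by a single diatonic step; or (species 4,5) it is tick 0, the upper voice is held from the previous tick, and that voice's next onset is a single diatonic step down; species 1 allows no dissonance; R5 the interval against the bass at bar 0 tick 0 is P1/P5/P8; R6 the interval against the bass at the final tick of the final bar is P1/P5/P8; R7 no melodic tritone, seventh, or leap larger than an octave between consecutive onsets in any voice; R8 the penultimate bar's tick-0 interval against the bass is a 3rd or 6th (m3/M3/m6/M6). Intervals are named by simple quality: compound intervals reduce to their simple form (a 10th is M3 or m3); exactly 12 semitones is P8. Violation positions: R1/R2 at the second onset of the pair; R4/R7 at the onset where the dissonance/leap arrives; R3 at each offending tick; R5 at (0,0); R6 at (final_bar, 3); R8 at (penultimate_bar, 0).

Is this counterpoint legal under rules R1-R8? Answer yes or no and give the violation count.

bar 0: v0=E3 v1=E4 v2=B4 (P5)
bar 1: v0=F3 v1=A3 v2=A4 (M3)
bar 2: v0=G3 v1=E4 v2=F4 (m7)
bar 3: v0=A3 v1=G5 v2=C5 (m3)
bar 4: v0=D3 v1=B3 v2=F4 (m3)
bar 5: v0=E3 v1=E4 v2=B4 (P5)
  R2 @ bar1.0: E4/B4 P5 -> A3/A4 P8 similar
  R4 @ bar2.0: G3/F4 m7 untreated
  R2 @ bar3.0: E4/F4 m2 -> G5/C5 P5 similar
  R3 @ bar3.0: G5 above C5
  R4 @ bar3.0: A3/G5 m7 untreated
  R7 @ bar3.0: E4->G5 leap 15st
  R3 @ bar3.1: G5 above C5
  R3 @ bar3.2: G5 above C5
  R3 @ bar3.3: G5 above C5
  R7 @ bar4.0: G5->B3 leap 20st
  R2 @ bar5.0: D3/B3 M6 -> E3/E4 P8 similar
  R2 @ bar5.0: D3/F4 m3 -> E3/B4 P5 similar
  R2 @ bar5.0: B3/F4 TT -> E4/B4 P5 similar
  R7 @ bar5.0: F4->B4 leap 6st

No (14 violations)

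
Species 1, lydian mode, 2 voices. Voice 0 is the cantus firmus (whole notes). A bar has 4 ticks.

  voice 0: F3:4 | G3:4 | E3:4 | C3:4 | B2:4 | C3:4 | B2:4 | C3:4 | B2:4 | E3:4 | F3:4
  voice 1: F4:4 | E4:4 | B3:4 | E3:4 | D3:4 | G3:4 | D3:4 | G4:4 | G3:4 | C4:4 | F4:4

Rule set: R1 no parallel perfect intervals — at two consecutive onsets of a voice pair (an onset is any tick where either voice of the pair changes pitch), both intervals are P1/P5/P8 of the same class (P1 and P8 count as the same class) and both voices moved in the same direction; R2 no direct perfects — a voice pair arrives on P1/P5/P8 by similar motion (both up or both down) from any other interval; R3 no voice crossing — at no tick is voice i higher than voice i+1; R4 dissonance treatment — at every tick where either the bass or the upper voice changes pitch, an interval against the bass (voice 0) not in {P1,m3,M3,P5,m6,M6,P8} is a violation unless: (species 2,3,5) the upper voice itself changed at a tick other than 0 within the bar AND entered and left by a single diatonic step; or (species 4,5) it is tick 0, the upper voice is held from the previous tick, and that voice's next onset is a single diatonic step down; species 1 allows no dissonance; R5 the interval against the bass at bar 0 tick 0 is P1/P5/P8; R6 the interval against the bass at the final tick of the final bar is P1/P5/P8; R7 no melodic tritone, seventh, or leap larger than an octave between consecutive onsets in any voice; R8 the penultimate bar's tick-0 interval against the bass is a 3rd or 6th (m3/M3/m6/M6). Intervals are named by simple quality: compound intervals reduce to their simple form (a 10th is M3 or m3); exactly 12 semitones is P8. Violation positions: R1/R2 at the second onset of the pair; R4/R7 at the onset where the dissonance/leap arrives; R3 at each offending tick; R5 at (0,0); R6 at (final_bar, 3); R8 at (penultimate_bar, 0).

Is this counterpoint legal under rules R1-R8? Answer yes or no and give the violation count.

No (5 violations)

bar 0: v0=F3 v1=F4 (P8)
bar 1: v0=G3 v1=E4 (M6)
bar 2: v0=E3 v1=B3 (P5)
bar 3: v0=C3 v1=E3 (M3)
bar 4: v0=B2 v1=D3 (m3)
bar 5: v0=C3 v1=G3 (P5)
bar 6: v0=B2 v1=D3 (m3)
bar 7: v0=C3 v1=G4 (P5)
bar 8: v0=B2 v1=G3 (m6)
bar 9: v0=E3 v1=C4 (m6)
bar 10: v0=F3 v1=F4 (P8)
  R2 @ bar2.0: G3/E4 M6 -> E3/B3 P5 similar
  R2 @ bar5.0: B2/D3 m3 -> C3/G3 P5 similar
  R2 @ bar7.0: B2/D3 m3 -> C3/G4 P5 similar
  R7 @ bar7.0: D3->G4 leap 17st
  R2 @ bar10.0: E3/C4 m6 -> F3/F4 P8 similar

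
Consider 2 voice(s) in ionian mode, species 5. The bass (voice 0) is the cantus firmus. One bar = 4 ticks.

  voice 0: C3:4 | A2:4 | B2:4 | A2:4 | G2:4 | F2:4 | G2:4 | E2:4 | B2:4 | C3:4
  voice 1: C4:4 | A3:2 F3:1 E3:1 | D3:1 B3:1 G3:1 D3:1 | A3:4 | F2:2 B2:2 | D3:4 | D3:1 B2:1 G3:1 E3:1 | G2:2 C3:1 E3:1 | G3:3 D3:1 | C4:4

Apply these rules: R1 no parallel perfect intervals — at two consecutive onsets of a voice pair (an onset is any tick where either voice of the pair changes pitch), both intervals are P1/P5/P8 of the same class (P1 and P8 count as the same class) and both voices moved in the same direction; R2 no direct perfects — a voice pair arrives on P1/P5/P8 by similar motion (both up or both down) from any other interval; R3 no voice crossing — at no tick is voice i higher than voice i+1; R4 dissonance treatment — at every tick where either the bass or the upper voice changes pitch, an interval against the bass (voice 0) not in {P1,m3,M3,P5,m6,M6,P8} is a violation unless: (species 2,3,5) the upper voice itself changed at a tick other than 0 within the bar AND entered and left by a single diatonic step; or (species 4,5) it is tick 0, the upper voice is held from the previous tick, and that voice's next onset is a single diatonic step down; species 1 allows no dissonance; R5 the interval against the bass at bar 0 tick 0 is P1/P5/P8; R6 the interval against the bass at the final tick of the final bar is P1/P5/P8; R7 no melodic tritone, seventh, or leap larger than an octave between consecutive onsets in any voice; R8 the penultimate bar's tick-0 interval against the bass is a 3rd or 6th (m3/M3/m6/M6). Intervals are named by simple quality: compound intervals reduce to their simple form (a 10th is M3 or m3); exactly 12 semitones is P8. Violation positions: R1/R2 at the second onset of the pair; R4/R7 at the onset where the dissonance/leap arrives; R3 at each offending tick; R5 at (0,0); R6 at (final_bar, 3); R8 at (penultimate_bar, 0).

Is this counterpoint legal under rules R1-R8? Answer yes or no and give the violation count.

bar 0: v0=C3 v1=C4 (P8)
bar 1: v0=A2 v1=A3 (P8)
bar 2: v0=B2 v1=D3 (m3)
bar 3: v0=A2 v1=A3 (P8)
bar 4: v0=G2 v1=F2 (M2)
bar 5: v0=F2 v1=D3 (M6)
bar 6: v0=G2 v1=D3 (P5)
bar 7: v0=E2 v1=G2 (m3)
bar 8: v0=B2 v1=G3 (m6)
bar 9: v0=C3 v1=C4 (P8)
  R1 @ bar1.0: C3/C4 P8 -> A2/A3 P8 similar
  R3 @ bar4.0: G2 above F2
  R4 @ bar4.0: G2/F2 M2 untreated
  R7 @ bar4.0: A3->F2 leap 16st
  R3 @ bar4.1: G2 above F2
  R7 @ bar4.2: F2->B2 leap 6st
  R2 @ bar9.0: B2/D3 m3 -> C3/C4 P8 similar
  R7 @ bar9.0: D3->C4 leap 10st

No (8 violations)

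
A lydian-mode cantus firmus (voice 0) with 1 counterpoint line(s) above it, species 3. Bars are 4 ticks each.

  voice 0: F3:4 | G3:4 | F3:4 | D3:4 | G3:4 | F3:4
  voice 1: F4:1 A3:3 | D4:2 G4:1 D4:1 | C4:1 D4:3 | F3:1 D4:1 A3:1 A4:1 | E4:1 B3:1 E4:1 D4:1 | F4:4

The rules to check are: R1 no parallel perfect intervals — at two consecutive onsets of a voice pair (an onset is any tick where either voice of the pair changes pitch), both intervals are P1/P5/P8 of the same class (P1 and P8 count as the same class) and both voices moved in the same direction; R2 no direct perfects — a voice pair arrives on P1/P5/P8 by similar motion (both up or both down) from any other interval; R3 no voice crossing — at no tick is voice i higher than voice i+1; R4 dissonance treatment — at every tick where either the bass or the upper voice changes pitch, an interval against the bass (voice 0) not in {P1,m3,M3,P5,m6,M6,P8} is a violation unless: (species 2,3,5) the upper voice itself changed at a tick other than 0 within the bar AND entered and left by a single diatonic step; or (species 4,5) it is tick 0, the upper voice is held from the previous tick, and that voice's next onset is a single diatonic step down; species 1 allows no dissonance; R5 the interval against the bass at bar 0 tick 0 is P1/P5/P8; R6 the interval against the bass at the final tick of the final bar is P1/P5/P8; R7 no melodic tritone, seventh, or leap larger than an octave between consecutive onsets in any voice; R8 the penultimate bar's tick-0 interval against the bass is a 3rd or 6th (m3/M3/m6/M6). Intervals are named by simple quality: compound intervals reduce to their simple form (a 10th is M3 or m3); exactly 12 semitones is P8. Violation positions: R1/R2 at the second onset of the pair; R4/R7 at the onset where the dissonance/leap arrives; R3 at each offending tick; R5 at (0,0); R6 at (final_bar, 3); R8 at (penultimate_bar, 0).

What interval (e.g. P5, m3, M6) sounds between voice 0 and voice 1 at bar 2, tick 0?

P5

voice 0=F3 voice 1=C4 -> P5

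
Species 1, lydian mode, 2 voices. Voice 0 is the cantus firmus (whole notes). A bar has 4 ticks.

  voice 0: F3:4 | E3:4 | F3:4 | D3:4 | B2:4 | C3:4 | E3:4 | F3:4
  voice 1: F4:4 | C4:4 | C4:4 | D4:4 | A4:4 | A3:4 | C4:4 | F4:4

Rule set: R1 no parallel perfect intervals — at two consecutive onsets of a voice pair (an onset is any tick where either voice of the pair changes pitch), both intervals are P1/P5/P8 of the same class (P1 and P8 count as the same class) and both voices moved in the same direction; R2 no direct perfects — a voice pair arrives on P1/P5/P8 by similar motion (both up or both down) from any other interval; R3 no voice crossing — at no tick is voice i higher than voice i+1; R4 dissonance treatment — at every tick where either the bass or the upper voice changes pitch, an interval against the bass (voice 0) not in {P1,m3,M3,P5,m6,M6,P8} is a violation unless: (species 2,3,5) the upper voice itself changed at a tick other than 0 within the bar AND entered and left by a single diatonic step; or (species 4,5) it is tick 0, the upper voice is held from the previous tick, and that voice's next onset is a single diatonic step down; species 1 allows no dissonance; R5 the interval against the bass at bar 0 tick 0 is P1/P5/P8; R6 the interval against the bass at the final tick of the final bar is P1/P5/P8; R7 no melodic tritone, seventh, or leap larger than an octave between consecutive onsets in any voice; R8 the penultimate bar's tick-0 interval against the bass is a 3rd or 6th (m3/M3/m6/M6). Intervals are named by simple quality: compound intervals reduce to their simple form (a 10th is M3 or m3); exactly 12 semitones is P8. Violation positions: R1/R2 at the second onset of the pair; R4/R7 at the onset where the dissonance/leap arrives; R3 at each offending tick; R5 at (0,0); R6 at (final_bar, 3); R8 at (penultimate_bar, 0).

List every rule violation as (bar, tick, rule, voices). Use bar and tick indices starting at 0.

(4, 0, R4, (0, 1))
(7, 0, R2, (0, 1))

bar 0: v0=F3 v1=F4 downbeat P8
bar 1: v0=E3 v1=C4 downbeat m6
bar 2: v0=F3 v1=C4 downbeat P5
bar 3: v0=D3 v1=D4 downbeat P8
bar 4: v0=B2 v1=A4 downbeat m7
bar 5: v0=C3 v1=A3 downbeat M6
bar 6: v0=E3 v1=C4 downbeat m6
bar 7: v0=F3 v1=F4 downbeat P8
  -> R4 @ bar 4 tick 0 v(0, 1): B2/A4 m7 untreated
  -> R2 @ bar 7 tick 0 v(0, 1): E3/C4 m6 -> F3/F4 P8 similar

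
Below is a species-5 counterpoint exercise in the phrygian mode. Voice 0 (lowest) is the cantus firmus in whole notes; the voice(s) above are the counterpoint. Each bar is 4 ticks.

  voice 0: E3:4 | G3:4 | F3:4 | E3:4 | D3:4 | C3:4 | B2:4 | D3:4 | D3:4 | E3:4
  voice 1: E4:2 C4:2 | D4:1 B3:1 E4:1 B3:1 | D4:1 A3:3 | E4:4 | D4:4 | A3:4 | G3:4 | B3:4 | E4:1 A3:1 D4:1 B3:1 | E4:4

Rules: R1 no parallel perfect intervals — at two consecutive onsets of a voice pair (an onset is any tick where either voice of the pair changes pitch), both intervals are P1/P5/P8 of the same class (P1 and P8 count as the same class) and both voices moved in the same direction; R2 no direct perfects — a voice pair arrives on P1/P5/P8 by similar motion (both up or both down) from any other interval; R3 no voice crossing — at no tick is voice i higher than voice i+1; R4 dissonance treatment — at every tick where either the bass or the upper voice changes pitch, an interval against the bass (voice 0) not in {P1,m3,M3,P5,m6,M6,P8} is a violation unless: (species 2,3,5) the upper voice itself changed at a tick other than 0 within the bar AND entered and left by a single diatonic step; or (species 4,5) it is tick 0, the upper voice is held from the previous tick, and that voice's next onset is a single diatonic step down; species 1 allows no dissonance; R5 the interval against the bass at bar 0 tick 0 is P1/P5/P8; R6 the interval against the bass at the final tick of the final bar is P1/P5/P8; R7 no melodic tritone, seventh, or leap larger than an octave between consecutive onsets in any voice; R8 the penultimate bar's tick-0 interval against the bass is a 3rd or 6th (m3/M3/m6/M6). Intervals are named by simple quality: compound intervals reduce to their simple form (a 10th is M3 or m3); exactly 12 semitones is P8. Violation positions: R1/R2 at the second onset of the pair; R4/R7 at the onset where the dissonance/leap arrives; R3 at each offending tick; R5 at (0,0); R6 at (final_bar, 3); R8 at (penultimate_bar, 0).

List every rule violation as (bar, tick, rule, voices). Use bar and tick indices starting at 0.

bar 0: v0=E3 v1=E4 downbeat P8
bar 1: v0=G3 v1=D4 downbeat P5
bar 2: v0=F3 v1=D4 downbeat M6
bar 3: v0=E3 v1=E4 downbeat P8
bar 4: v0=D3 v1=D4 downbeat P8
bar 5: v0=C3 v1=A3 downbeat M6
bar 6: v0=B2 v1=G3 downbeat m6
bar 7: v0=D3 v1=B3 downbeat M6
bar 8: v0=D3 v1=E4 downbeat M2
bar 9: v0=E3 v1=E4 downbeat P8
  -> R2 @ bar 1 tick 0 v(0, 1): E3/C4 m6 -> G3/D4 P5 similar
  -> R1 @ bar 4 tick 0 v(0, 1): E3/E4 P8 -> D3/D4 P8 similar
  -> R4 @ bar 8 tick 0 v(0, 1): D3/E4 M2 untreated
  -> R8 @ bar 8 tick 0 v(0, 1): penult M2 not 3rd/6th
  -> R2 @ bar 9 tick 0 v(0, 1): D3/B3 M6 -> E3/E4 P8 similar

(1, 0, R2, (0, 1))
(4, 0, R1, (0, 1))
(8, 0, R4, (0, 1))
(8, 0, R8, (0, 1))
(9, 0, R2, (0, 1))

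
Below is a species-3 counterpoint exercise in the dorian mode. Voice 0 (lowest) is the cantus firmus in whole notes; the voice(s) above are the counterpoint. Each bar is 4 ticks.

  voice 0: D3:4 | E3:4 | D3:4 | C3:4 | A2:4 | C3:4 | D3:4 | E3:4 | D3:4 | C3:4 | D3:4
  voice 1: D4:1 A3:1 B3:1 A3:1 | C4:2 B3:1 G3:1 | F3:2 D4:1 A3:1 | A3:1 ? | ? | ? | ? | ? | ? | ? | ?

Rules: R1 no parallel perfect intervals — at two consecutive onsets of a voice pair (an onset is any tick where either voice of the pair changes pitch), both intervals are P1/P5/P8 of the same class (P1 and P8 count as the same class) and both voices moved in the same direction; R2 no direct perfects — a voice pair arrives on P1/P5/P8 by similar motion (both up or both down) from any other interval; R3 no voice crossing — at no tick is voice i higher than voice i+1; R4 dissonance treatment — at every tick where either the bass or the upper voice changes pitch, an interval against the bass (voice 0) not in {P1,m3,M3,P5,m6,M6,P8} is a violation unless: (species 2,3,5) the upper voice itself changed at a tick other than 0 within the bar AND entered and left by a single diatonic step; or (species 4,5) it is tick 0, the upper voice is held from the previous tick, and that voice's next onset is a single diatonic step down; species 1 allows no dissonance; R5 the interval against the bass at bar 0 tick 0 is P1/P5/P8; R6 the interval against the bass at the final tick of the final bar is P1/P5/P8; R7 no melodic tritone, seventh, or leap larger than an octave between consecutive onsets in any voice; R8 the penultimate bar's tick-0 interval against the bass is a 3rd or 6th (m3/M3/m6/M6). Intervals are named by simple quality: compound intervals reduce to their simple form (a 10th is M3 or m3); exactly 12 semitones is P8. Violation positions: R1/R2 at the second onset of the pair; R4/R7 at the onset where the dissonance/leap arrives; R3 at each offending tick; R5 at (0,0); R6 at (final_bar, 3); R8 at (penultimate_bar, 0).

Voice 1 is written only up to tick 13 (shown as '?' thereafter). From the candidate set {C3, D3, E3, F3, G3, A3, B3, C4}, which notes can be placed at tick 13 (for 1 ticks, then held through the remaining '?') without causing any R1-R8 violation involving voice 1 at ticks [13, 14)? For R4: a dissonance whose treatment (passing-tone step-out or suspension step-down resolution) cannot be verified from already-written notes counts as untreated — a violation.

C3: legal
D3: violates R4
E3: legal
F3: violates R4
G3: legal
A3: legal
B3: violates R4
C4: legal

{A3, C3, C4, E3, G3}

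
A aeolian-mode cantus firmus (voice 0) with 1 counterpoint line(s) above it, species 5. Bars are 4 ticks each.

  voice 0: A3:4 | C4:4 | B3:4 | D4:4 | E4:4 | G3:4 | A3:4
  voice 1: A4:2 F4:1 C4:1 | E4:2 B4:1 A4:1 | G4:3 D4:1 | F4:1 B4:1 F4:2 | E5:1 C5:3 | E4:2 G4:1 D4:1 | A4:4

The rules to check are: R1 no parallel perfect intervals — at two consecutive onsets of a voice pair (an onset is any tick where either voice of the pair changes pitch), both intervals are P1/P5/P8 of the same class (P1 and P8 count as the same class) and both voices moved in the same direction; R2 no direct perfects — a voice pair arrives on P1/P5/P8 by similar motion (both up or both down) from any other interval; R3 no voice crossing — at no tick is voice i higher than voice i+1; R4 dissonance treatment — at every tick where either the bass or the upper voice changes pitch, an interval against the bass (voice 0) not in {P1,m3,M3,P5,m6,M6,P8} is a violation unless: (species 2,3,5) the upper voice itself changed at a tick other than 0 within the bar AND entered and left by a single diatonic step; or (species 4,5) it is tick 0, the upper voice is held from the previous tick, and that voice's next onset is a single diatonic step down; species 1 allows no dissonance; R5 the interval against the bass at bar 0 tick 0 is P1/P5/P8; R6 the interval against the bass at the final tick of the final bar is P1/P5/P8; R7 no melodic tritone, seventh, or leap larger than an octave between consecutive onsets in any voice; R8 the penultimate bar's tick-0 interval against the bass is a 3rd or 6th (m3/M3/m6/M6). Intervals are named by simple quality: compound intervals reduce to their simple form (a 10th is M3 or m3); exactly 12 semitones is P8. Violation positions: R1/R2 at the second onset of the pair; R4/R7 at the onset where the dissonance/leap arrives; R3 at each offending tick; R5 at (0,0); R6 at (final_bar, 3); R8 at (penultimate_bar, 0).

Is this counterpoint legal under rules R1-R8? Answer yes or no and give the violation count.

bar 0: v0=A3 v1=A4 (P8)
bar 1: v0=C4 v1=E4 (M3)
bar 2: v0=B3 v1=G4 (m6)
bar 3: v0=D4 v1=F4 (m3)
bar 4: v0=E4 v1=E5 (P8)
bar 5: v0=G3 v1=E4 (M6)
bar 6: v0=A3 v1=A4 (P8)
  R4 @ bar1.2: C4/B4 M7 untreated
  R7 @ bar3.1: F4->B4 leap 6st
  R7 @ bar3.2: B4->F4 leap 6st
  R2 @ bar4.0: D4/F4 m3 -> E4/E5 P8 similar
  R7 @ bar4.0: F4->E5 leap 11st
  R2 @ bar6.0: G3/D4 P5 -> A3/A4 P8 similar

No (6 violations)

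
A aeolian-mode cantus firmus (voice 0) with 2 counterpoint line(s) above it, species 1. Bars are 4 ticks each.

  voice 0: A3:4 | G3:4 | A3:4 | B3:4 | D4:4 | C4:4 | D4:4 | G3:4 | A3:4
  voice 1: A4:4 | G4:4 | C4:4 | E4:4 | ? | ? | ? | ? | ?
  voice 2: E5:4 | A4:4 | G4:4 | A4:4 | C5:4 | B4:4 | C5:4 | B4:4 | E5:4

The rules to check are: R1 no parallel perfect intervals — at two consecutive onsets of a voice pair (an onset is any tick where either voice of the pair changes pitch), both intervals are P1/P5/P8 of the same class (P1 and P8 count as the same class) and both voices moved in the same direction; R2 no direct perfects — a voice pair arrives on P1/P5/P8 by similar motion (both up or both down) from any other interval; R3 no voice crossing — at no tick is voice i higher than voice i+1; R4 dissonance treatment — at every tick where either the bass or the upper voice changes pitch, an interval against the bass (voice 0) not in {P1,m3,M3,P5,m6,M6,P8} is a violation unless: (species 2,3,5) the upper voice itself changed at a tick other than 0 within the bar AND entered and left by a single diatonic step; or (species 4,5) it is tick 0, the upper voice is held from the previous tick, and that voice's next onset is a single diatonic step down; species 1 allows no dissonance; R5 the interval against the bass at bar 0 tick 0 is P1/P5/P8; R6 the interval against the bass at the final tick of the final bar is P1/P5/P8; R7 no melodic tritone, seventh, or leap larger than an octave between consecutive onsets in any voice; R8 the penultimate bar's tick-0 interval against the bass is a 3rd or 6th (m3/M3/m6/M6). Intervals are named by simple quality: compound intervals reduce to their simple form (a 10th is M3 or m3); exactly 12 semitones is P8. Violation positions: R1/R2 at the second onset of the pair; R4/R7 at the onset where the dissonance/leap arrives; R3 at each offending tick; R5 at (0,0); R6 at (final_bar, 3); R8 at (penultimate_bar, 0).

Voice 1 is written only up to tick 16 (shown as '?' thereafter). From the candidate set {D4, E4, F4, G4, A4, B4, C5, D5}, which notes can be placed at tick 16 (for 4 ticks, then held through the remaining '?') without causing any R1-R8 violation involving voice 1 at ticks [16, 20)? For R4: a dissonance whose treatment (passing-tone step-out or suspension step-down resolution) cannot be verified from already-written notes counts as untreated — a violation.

D4: legal
E4: violates R4
F4: violates R2
G4: violates R4
A4: violates R2
B4: legal
C5: violates R2,R4
D5: violates R2,R3,R7

{B4, D4}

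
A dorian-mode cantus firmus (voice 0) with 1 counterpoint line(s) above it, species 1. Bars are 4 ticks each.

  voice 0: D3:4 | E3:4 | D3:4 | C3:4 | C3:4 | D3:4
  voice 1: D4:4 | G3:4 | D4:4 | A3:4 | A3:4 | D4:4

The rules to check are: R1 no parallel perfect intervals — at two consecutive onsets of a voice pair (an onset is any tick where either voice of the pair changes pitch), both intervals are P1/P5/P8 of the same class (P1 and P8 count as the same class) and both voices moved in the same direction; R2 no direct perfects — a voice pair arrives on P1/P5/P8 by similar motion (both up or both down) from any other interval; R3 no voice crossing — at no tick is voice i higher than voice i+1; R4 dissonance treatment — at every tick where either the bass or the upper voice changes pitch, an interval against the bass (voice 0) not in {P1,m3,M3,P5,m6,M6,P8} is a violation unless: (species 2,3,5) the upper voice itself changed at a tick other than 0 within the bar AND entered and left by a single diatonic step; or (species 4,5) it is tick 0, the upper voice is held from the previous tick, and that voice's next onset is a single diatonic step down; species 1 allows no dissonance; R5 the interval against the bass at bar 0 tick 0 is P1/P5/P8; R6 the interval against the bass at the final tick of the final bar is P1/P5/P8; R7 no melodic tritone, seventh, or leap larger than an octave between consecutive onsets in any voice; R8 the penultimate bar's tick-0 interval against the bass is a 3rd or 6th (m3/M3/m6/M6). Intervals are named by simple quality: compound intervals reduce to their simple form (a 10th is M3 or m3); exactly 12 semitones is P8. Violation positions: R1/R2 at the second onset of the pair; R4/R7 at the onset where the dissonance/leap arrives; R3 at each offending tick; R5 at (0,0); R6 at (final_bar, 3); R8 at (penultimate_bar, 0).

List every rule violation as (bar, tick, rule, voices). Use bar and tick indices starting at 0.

bar 0: v0=D3 v1=D4 downbeat P8
bar 1: v0=E3 v1=G3 downbeat m3
bar 2: v0=D3 v1=D4 downbeat P8
bar 3: v0=C3 v1=A3 downbeat M6
bar 4: v0=C3 v1=A3 downbeat M6
bar 5: v0=D3 v1=D4 downbeat P8
  -> R2 @ bar 5 tick 0 v(0, 1): C3/A3 M6 -> D3/D4 P8 similar

(5, 0, R2, (0, 1))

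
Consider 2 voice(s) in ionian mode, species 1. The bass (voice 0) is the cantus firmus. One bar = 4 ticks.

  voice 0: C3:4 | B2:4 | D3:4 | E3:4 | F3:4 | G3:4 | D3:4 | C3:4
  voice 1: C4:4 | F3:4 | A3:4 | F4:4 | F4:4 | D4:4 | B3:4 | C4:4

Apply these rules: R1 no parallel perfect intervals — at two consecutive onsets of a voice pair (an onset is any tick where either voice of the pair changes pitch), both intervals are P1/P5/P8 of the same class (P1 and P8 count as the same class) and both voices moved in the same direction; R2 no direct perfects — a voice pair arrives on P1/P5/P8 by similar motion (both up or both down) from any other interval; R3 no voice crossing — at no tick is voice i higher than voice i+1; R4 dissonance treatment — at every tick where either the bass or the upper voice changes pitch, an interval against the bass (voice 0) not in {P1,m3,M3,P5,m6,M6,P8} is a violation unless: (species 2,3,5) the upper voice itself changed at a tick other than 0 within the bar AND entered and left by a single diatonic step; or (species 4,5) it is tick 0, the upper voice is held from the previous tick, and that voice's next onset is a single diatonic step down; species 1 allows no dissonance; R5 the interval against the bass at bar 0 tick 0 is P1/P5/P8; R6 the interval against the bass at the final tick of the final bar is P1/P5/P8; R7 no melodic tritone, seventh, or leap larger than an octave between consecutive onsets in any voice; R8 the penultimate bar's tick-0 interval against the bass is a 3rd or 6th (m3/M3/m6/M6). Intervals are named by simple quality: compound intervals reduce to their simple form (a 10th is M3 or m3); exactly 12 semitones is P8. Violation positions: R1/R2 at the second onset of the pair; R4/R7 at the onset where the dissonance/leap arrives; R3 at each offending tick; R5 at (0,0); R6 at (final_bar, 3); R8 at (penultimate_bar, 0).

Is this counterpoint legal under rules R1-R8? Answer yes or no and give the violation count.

bar 0: v0=C3 v1=C4 (P8)
bar 1: v0=B2 v1=F3 (TT)
bar 2: v0=D3 v1=A3 (P5)
bar 3: v0=E3 v1=F4 (m2)
bar 4: v0=F3 v1=F4 (P8)
bar 5: v0=G3 v1=D4 (P5)
bar 6: v0=D3 v1=B3 (M6)
bar 7: v0=C3 v1=C4 (P8)
  R4 @ bar1.0: B2/F3 TT untreated
  R2 @ bar2.0: B2/F3 TT -> D3/A3 P5 similar
  R4 @ bar3.0: E3/F4 m2 untreated

No (3 violations)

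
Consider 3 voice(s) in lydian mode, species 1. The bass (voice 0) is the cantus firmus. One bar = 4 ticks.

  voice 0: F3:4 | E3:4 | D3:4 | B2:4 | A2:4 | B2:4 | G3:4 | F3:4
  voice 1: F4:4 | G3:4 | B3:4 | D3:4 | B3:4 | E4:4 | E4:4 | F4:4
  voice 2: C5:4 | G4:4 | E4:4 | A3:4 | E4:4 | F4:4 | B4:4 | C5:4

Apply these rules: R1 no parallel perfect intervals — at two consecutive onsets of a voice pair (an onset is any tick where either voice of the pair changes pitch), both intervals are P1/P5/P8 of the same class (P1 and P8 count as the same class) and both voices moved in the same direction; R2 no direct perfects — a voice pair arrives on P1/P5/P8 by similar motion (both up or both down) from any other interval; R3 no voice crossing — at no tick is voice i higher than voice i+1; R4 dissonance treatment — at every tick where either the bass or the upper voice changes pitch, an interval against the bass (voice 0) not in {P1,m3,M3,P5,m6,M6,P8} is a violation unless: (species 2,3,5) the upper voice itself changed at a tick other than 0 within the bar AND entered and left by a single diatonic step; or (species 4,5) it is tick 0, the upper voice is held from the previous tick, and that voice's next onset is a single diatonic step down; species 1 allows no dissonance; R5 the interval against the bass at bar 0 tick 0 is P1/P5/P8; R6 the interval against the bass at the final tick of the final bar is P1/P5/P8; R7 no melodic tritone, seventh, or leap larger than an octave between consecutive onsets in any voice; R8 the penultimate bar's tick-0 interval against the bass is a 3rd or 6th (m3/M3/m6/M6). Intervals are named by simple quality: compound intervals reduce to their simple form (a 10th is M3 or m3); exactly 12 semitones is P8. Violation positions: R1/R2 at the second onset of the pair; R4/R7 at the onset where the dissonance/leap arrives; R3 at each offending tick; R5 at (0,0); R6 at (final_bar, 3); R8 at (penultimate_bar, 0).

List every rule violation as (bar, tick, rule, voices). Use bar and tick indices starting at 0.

bar 0: v0=F3 v1=F4 v2=C5 downbeat P5
bar 1: v0=E3 v1=G3 v2=G4 downbeat m3
bar 2: v0=D3 v1=B3 v2=E4 downbeat M2
bar 3: v0=B2 v1=D3 v2=A3 downbeat m7
bar 4: v0=A2 v1=B3 v2=E4 downbeat P5
bar 5: v0=B2 v1=E4 v2=F4 downbeat TT
bar 6: v0=G3 v1=E4 v2=B4 downbeat M3
bar 7: v0=F3 v1=F4 v2=C5 downbeat P5
  -> R2 @ bar 1 tick 0 v(1, 2): F4/C5 P5 -> G3/G4 P8 similar
  -> R7 @ bar 1 tick 0 v(1,): F4->G3 leap 10st
  -> R4 @ bar 2 tick 0 v(0, 2): D3/E4 M2 untreated
  -> R2 @ bar 3 tick 0 v(1, 2): B3/E4 P4 -> D3/A3 P5 similar
  -> R4 @ bar 3 tick 0 v(0, 2): B2/A3 m7 untreated
  -> R4 @ bar 4 tick 0 v(0, 1): A2/B3 M2 untreated
  -> R4 @ bar 5 tick 0 v(0, 1): B2/E4 P4 untreated
  -> R4 @ bar 5 tick 0 v(0, 2): B2/F4 TT untreated
  -> R7 @ bar 6 tick 0 v(2,): F4->B4 leap 6st
  -> R1 @ bar 7 tick 0 v(1, 2): E4/B4 P5 -> F4/C5 P5 similar

(1, 0, R2, (1, 2))
(1, 0, R7, (1,))
(2, 0, R4, (0, 2))
(3, 0, R2, (1, 2))
(3, 0, R4, (0, 2))
(4, 0, R4, (0, 1))
(5, 0, R4, (0, 1))
(5, 0, R4, (0, 2))
(6, 0, R7, (2,))
(7, 0, R1, (1, 2))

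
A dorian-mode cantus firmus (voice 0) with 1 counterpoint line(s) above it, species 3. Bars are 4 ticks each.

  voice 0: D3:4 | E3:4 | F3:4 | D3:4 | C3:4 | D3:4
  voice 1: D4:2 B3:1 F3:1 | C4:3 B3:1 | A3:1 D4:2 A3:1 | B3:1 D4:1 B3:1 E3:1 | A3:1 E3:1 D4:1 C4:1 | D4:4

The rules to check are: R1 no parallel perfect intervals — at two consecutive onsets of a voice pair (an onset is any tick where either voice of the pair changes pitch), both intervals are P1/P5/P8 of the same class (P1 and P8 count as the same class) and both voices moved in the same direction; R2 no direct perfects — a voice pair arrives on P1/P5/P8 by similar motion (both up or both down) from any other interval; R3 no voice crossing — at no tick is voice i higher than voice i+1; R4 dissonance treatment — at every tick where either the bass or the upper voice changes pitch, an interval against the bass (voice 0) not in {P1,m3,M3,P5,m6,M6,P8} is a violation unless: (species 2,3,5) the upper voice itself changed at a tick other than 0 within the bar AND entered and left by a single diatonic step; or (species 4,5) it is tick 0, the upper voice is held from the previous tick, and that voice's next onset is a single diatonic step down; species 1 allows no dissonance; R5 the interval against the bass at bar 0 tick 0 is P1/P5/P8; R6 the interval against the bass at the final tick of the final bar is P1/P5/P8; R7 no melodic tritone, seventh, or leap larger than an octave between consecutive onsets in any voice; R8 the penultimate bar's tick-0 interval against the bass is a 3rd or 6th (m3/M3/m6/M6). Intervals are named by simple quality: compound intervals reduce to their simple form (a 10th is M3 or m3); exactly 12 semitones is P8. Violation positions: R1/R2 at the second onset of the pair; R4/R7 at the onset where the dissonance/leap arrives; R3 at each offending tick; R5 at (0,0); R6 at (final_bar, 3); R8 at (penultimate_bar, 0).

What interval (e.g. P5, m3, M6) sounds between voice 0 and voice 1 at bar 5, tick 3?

voice 0=D3 voice 1=D4 -> P8

P8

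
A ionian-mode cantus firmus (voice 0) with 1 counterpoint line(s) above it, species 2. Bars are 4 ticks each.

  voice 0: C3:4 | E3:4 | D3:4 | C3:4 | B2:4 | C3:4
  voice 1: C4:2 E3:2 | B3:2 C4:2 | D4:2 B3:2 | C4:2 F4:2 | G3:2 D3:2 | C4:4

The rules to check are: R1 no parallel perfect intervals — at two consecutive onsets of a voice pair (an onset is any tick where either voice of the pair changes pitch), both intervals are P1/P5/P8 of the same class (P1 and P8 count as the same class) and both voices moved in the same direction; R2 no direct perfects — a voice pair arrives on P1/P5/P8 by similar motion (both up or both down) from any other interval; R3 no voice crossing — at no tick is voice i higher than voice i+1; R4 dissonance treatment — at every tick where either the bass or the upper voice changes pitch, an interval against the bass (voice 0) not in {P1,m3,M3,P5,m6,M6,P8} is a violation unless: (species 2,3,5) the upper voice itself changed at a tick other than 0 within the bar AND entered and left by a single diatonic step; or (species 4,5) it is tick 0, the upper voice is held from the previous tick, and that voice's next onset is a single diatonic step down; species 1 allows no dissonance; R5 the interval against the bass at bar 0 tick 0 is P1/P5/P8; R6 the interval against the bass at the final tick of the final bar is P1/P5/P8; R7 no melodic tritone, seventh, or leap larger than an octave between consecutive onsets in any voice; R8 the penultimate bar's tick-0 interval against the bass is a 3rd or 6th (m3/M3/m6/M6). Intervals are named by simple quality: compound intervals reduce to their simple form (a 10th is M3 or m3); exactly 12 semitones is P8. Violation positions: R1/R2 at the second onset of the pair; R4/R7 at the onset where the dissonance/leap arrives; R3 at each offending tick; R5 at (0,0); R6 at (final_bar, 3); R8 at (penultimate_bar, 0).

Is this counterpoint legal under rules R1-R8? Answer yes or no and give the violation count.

No (5 violations)

bar 0: v0=C3 v1=C4 (P8)
bar 1: v0=E3 v1=B3 (P5)
bar 2: v0=D3 v1=D4 (P8)
bar 3: v0=C3 v1=C4 (P8)
bar 4: v0=B2 v1=G3 (m6)
bar 5: v0=C3 v1=C4 (P8)
  R2 @ bar1.0: C3/E3 M3 -> E3/B3 P5 similar
  R4 @ bar3.2: C3/F4 P4 untreated
  R7 @ bar4.0: F4->G3 leap 10st
  R2 @ bar5.0: B2/D3 m3 -> C3/C4 P8 similar
  R7 @ bar5.0: D3->C4 leap 10st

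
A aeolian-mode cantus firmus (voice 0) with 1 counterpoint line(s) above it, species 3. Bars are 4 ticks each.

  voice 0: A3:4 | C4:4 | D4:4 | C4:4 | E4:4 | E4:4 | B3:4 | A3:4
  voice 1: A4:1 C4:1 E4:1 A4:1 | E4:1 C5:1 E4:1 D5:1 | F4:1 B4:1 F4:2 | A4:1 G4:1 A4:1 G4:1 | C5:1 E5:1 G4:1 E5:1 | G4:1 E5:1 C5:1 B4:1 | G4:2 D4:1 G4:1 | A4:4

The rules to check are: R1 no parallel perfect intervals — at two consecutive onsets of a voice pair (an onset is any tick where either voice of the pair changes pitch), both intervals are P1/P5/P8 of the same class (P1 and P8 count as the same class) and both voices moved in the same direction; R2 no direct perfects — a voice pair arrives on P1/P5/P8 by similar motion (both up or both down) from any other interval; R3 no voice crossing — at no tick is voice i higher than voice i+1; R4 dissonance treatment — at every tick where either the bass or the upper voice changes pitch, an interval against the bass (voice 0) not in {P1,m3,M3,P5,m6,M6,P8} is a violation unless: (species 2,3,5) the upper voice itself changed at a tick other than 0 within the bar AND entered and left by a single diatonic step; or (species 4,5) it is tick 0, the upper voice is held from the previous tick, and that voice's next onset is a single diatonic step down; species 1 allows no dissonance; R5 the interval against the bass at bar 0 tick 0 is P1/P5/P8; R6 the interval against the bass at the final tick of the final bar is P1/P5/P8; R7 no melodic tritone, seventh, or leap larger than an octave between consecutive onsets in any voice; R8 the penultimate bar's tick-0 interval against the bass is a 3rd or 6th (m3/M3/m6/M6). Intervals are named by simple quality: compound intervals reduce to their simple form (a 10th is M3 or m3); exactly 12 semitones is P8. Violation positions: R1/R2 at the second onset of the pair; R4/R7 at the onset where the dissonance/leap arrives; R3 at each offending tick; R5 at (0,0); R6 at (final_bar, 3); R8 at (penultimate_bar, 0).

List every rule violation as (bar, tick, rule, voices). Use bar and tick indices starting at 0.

bar 0: v0=A3 v1=A4 downbeat P8
bar 1: v0=C4 v1=E4 downbeat M3
bar 2: v0=D4 v1=F4 downbeat m3
bar 3: v0=C4 v1=A4 downbeat M6
bar 4: v0=E4 v1=C5 downbeat m6
bar 5: v0=E4 v1=G4 downbeat m3
bar 6: v0=B3 v1=G4 downbeat m6
bar 7: v0=A3 v1=A4 downbeat P8
  -> R4 @ bar 1 tick 3 v(0, 1): C4/D5 M2 untreated
  -> R7 @ bar 1 tick 3 v(1,): E4->D5 leap 10st
  -> R7 @ bar 2 tick 1 v(1,): F4->B4 leap 6st
  -> R7 @ bar 2 tick 2 v(1,): B4->F4 leap 6st

(1, 3, R4, (0, 1))
(1, 3, R7, (1,))
(2, 1, R7, (1,))
(2, 2, R7, (1,))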